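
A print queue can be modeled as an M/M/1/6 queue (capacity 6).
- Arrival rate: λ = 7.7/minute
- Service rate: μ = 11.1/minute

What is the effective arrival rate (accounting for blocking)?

ρ = λ/μ = 7.7/11.1 = 0.6937
P₀ = (1-ρ)/(1-ρ^(K+1)) = (1-0.6937)/(1-0.6937^7) = 0.3063/0.9227 = 0.3320
P_K = P₀×ρ^K = 0.33196 × 0.6937^6 = 0.33196 × 0.11144 = 0.03699
λ_eff = λ(1-P_K) = 7.7 × (1 - 0.03699) = 7.7 × 0.96301 = 7.4152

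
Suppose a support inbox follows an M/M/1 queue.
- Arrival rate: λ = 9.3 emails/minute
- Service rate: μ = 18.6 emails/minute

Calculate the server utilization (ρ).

Server utilization: ρ = λ/μ
ρ = 9.3/18.6 = 0.5000
The server is busy 50.00% of the time.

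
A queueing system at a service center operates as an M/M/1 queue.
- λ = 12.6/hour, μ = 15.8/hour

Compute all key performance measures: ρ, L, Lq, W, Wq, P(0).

Step 1: ρ = λ/μ = 12.6/15.8 = 0.7975
Step 2: L = λ/(μ-λ) = 12.6/3.20 = 3.9375
Step 3: Lq = λ²/(μ(μ-λ)) = 158.76/(15.8×3.20) = 3.1400
Step 4: W = 1/(μ-λ) = 1/3.20 = 0.3125
Step 5: Wq = λ/(μ(μ-λ)) = 12.6/(15.8×3.20) = 0.2492
Step 6: P(0) = 1-ρ = 0.2025
Verify: L = λW = 12.6×0.3125 = 3.9375 ✔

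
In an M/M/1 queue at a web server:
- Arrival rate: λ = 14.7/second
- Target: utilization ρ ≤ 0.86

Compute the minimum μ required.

ρ = λ/μ, so μ = λ/ρ
μ ≥ 14.7/0.86 = 17.0930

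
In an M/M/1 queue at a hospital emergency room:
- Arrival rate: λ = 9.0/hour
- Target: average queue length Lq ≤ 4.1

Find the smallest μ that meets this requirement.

For M/M/1: Lq = λ²/(μ(μ-λ))
Need Lq ≤ 4.1, i.e. μ(μ-λ) ≥ λ²/4.1
μ² - 9.0μ - 81.00/4.1 ≥ 0  →  μ² - 9.0μ - 19.756098 ≥ 0
Quadratic formula (positive root): μ = [λ + √(λ² + 4×19.756098)]/2
Discriminant: 81.00 + 4×19.756098 = 160.02439, √160.02439 = 12.65007
μ ≥ (9.0 + 12.65007)/2 = 10.8250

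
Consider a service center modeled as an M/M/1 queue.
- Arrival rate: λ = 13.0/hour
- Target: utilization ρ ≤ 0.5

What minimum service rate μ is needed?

ρ = λ/μ, so μ = λ/ρ
μ ≥ 13.0/0.5 = 26.0000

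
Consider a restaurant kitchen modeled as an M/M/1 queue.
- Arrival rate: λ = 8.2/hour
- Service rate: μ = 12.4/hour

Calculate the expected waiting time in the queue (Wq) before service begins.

First, compute utilization: ρ = λ/μ = 8.2/12.4 = 0.6613
For M/M/1: Wq = λ/(μ(μ-λ))
Wq = 8.2/(12.4 × (12.4-8.2))
Wq = 8.2/(12.4 × 4.20)
Wq = 0.1575 hours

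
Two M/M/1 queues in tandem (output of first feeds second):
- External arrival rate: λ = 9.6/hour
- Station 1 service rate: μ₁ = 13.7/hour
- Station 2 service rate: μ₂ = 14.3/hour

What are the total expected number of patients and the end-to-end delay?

By Jackson's theorem, each station behaves as independent M/M/1.
Station 1: ρ₁ = 9.6/13.7 = 0.7007, L₁ = ρ₁/(1-ρ₁) = λ/(μ₁-λ) = 9.6/4.10 = 2.34146
Station 2: ρ₂ = 9.6/14.3 = 0.6713, L₂ = ρ₂/(1-ρ₂) = λ/(μ₂-λ) = 9.6/4.70 = 2.04255
Total: L = L₁ + L₂ = 2.34146 + 2.04255 = 4.3840
W = L/λ = 4.3840/9.6 = 0.4567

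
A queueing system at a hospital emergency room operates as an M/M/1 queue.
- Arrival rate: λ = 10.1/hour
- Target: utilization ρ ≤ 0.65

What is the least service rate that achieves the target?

ρ = λ/μ, so μ = λ/ρ
μ ≥ 10.1/0.65 = 15.5385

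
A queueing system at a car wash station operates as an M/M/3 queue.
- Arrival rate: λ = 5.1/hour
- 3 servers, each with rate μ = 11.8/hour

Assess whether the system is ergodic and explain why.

Stability requires ρ = λ/(cμ) < 1
ρ = 5.1/(3 × 11.8) = 5.1/35.40 = 0.1441
Since 0.1441 < 1, the system is STABLE.
The servers are busy 14.41% of the time.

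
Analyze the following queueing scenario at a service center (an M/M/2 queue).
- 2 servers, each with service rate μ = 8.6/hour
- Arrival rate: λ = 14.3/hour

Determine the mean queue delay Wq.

Traffic intensity: ρ = λ/(cμ) = 14.3/(2×8.6) = 0.8314
Since ρ = 0.8314 < 1, system is stable.
Offered load a = λ/μ = cρ = 14.3/8.6 = 1.6628
P₀ = [ Σₙ₌₀^1 aⁿ/n! + a^2/(2!(1-ρ)) ]⁻¹
Σ = a^0/0! + a^1/1! = 1.0000 + 1.6628 = 2.6628
a^2/(2!(1-ρ)) = 2.76487/(2 × 0.168605) = 8.1993
P₀ = 1/(2.6628 + 8.1993) = 0.09206
Lq = P₀·a^2·ρ / (2!(1-ρ)²) = 0.092063 × 2.7649 × 0.83140 / (2 × 0.028428) = 3.7222
Wq = Lq/λ = 3.7222/14.3 = 0.2603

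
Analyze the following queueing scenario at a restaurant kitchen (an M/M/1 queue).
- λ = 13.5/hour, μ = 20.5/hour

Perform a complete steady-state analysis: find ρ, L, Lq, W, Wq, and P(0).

Step 1: ρ = λ/μ = 13.5/20.5 = 0.6585
Step 2: L = λ/(μ-λ) = 13.5/7.00 = 1.9286
Step 3: Lq = λ²/(μ(μ-λ)) = 182.25/(20.5×7.00) = 1.2700
Step 4: W = 1/(μ-λ) = 1/7.00 = 0.14286
Step 5: Wq = λ/(μ(μ-λ)) = 13.5/(20.5×7.00) = 0.09408
Step 6: P(0) = 1-ρ = 0.3415
Verify: L = λW = 13.5×0.14286 = 1.9286 ✔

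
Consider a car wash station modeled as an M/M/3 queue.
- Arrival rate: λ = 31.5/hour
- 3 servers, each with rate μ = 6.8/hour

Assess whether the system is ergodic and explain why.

Stability requires ρ = λ/(cμ) < 1
ρ = 31.5/(3 × 6.8) = 31.5/20.40 = 1.5441
Since 1.5441 ≥ 1, the system is UNSTABLE.
Need c > λ/μ = 31.5/6.8 = 4.63.
Minimum servers needed: c = 5.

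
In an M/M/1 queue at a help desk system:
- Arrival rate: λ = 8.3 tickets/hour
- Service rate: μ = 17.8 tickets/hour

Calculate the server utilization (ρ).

Server utilization: ρ = λ/μ
ρ = 8.3/17.8 = 0.4663
The server is busy 46.63% of the time.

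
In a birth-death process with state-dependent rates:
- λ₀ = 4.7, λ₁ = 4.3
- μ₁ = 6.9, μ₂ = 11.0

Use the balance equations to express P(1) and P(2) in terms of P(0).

Balance equations:
State 0: λ₀P₀ = μ₁P₁ → P₁ = (λ₀/μ₁)P₀ = (4.7/6.9)P₀ = 0.6812P₀
State 1: P₂ = (λ₀λ₁)/(μ₁μ₂)P₀ = (4.7×4.3)/(6.9×11.0)P₀ = 0.2663P₀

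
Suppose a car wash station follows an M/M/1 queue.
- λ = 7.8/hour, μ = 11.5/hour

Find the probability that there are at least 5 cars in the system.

ρ = λ/μ = 7.8/11.5 = 0.67826
P(N ≥ n) = ρⁿ
P(N ≥ 5) = 0.67826^5
P(N ≥ 5) = 0.1435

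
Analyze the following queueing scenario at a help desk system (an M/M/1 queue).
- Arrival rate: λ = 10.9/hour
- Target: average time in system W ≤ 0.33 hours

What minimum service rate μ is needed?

For M/M/1: W = 1/(μ-λ)
Need W ≤ 0.33, so 1/(μ-λ) ≤ 0.33
μ - λ ≥ 1/0.33 = 3.0303
μ ≥ 10.9 + 3.0303 = 13.9303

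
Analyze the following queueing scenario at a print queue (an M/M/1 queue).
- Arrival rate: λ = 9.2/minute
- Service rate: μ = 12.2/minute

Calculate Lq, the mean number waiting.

ρ = λ/μ = 9.2/12.2 = 0.7541
For M/M/1: Lq = λ²/(μ(μ-λ))
Lq = 84.64/(12.2 × 3.00)
Lq = 2.3126 jobs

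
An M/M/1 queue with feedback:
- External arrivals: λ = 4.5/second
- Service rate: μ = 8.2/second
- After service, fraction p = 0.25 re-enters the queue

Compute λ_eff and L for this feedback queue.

Effective arrival rate: λ_eff = λ/(1-p) = 4.5/(1-0.25) = 4.5/0.75 = 6.0000
ρ = λ_eff/μ = 6.0000/8.2 = 0.73171
L = ρ/(1-ρ) = 0.73171/(1-0.73171) = 2.7273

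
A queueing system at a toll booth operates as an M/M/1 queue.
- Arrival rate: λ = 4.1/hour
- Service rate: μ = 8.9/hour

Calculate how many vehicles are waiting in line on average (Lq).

ρ = λ/μ = 4.1/8.9 = 0.4607
For M/M/1: Lq = λ²/(μ(μ-λ))
Lq = 16.81/(8.9 × 4.80)
Lq = 0.3935 vehicles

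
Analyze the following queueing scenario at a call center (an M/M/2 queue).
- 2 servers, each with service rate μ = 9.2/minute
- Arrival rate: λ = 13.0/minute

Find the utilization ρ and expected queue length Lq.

Traffic intensity: ρ = λ/(cμ) = 13.0/(2×9.2) = 0.7065
Since ρ = 0.7065 < 1, system is stable.
Offered load a = λ/μ = cρ = 13.0/9.2 = 1.4130
P₀ = [ Σₙ₌₀^1 aⁿ/n! + a^2/(2!(1-ρ)) ]⁻¹
Σ = a^0/0! + a^1/1! = 1.0000 + 1.4130 = 2.4130
a^2/(2!(1-ρ)) = 1.9967/(2 × 0.29348) = 3.4018
P₀ = 1/(2.4130 + 3.4018) = 0.1720
Lq = P₀·a^2·ρ / (2!(1-ρ)²) = 0.171975 × 1.99669 × 0.706522 / (2 × 0.0861295) = 1.4084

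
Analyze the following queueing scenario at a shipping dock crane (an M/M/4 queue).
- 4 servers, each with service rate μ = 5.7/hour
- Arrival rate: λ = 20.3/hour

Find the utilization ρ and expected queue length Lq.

Traffic intensity: ρ = λ/(cμ) = 20.3/(4×5.7) = 0.8904
Since ρ = 0.8904 < 1, system is stable.
Offered load a = λ/μ = cρ = 20.3/5.7 = 3.5614
P₀ = [ Σₙ₌₀^3 aⁿ/n! + a^4/(4!(1-ρ)) ]⁻¹
Σ = a^0/0! + a^1/1! + a^2/2! + a^3/3! = 1.0000 + 3.5614 + 6.3418 + 7.5286 = 18.4318
a^4/(4!(1-ρ)) = 160.8736/(24 × 0.109649) = 61.1320
P₀ = 1/(18.4318 + 61.1320) = 0.01257
Lq = P₀·a^4·ρ / (4!(1-ρ)²) = 0.0125685 × 160.8736 × 0.890351 / (24 × 0.0120229) = 6.2389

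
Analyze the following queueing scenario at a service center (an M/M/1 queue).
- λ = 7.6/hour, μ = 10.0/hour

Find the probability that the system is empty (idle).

ρ = λ/μ = 7.6/10.0 = 0.7600
P(0) = 1 - ρ = 1 - 0.7600 = 0.2400
The server is idle 24.00% of the time.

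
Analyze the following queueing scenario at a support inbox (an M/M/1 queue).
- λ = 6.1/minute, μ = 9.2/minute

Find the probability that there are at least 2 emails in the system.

ρ = λ/μ = 6.1/9.2 = 0.6630
P(N ≥ n) = ρⁿ
P(N ≥ 2) = 0.6630^2
P(N ≥ 2) = 0.4396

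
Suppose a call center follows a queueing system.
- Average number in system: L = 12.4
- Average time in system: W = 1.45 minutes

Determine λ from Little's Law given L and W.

Little's Law: L = λW, so λ = L/W
λ = 12.4/1.45 = 8.5517 calls/minute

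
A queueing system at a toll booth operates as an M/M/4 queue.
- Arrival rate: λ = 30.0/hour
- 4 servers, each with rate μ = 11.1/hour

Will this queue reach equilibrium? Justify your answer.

Stability requires ρ = λ/(cμ) < 1
ρ = 30.0/(4 × 11.1) = 30.0/44.40 = 0.6757
Since 0.6757 < 1, the system is STABLE.
The servers are busy 67.57% of the time.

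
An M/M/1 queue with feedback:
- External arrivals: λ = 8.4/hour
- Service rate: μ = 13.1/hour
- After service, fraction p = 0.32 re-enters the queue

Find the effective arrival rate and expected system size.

Effective arrival rate: λ_eff = λ/(1-p) = 8.4/(1-0.32) = 8.4/0.68 = 12.352941
ρ = λ_eff/μ = 12.352941/13.1 = 0.9429726
L = ρ/(1-ρ) = 0.9429726/(1-0.9429726) = 16.5354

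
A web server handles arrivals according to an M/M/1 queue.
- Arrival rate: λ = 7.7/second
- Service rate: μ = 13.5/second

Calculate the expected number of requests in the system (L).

ρ = λ/μ = 7.7/13.5 = 0.5704
For M/M/1: L = λ/(μ-λ)
L = 7.7/(13.5-7.7) = 7.7/5.80
L = 1.3276 requests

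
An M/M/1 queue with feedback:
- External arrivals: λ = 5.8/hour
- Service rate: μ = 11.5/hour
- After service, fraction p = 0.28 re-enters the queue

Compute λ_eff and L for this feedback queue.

Effective arrival rate: λ_eff = λ/(1-p) = 5.8/(1-0.28) = 5.8/0.72 = 8.05556
ρ = λ_eff/μ = 8.05556/11.5 = 0.70048
L = ρ/(1-ρ) = 0.70048/(1-0.70048) = 2.3387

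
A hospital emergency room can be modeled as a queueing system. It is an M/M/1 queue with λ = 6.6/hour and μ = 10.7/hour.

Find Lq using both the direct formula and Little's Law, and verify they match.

Method 1 (direct): Lq = λ²/(μ(μ-λ)) = 43.56/(10.7 × 4.10) = 0.9929

Method 2 (Little's Law):
W = 1/(μ-λ) = 1/4.10 = 0.2439
Wq = W - 1/μ = 0.2439 - 0.09346 = 0.15044
Lq = λWq = 6.6 × 0.15044 = 0.9929 ✔ (matches Method 1)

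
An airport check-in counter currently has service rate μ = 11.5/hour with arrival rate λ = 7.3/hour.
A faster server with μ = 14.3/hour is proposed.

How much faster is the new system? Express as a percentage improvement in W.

System 1: ρ₁ = 7.3/11.5 = 0.6348, W₁ = 1/(11.5-7.3) = 0.23810
System 2: ρ₂ = 7.3/14.3 = 0.5105, W₂ = 1/(14.3-7.3) = 0.14286
Improvement: (W₁-W₂)/W₁ = (0.23810-0.14286)/0.23810 = 40.00%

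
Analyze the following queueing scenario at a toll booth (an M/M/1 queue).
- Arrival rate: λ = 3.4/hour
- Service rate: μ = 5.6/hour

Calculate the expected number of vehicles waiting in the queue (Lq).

ρ = λ/μ = 3.4/5.6 = 0.6071
For M/M/1: Lq = λ²/(μ(μ-λ))
Lq = 11.56/(5.6 × 2.20)
Lq = 0.9383 vehicles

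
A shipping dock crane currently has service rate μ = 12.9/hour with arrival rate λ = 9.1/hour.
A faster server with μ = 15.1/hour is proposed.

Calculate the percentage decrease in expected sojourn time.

System 1: ρ₁ = 9.1/12.9 = 0.7054, W₁ = 1/(12.9-9.1) = 0.26316
System 2: ρ₂ = 9.1/15.1 = 0.6026, W₂ = 1/(15.1-9.1) = 0.16667
Improvement: (W₁-W₂)/W₁ = (0.26316-0.16667)/0.26316 = 36.67%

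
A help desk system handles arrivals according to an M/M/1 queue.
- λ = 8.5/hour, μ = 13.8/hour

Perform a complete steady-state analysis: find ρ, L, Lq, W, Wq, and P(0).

Step 1: ρ = λ/μ = 8.5/13.8 = 0.6159
Step 2: L = λ/(μ-λ) = 8.5/5.30 = 1.6038
Step 3: Lq = λ²/(μ(μ-λ)) = 72.25/(13.8×5.30) = 0.9878
Step 4: W = 1/(μ-λ) = 1/5.30 = 0.18868
Step 5: Wq = λ/(μ(μ-λ)) = 8.5/(13.8×5.30) = 0.1162
Step 6: P(0) = 1-ρ = 0.3841
Verify: L = λW = 8.5×0.18868 = 1.6038 ✔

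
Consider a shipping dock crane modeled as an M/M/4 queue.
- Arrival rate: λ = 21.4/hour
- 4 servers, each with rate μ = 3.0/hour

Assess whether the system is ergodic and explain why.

Stability requires ρ = λ/(cμ) < 1
ρ = 21.4/(4 × 3.0) = 21.4/12.00 = 1.7833
Since 1.7833 ≥ 1, the system is UNSTABLE.
Need c > λ/μ = 21.4/3.0 = 7.13.
Minimum servers needed: c = 8.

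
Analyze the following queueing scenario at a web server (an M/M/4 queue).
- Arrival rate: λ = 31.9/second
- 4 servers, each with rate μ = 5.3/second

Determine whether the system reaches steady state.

Stability requires ρ = λ/(cμ) < 1
ρ = 31.9/(4 × 5.3) = 31.9/21.20 = 1.5047
Since 1.5047 ≥ 1, the system is UNSTABLE.
Need c > λ/μ = 31.9/5.3 = 6.02.
Minimum servers needed: c = 7.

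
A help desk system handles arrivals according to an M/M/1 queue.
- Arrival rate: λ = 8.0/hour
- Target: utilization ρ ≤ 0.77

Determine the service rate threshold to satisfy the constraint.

ρ = λ/μ, so μ = λ/ρ
μ ≥ 8.0/0.77 = 10.3896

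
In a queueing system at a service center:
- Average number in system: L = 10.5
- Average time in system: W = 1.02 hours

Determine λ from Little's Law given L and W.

Little's Law: L = λW, so λ = L/W
λ = 10.5/1.02 = 10.2941 customers/hour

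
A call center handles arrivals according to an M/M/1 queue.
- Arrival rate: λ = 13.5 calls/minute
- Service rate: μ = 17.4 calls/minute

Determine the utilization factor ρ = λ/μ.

Server utilization: ρ = λ/μ
ρ = 13.5/17.4 = 0.7759
The server is busy 77.59% of the time.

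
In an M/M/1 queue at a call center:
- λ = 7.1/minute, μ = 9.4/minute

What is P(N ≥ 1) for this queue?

ρ = λ/μ = 7.1/9.4 = 0.7553
P(N ≥ n) = ρⁿ
P(N ≥ 1) = 0.7553^1
P(N ≥ 1) = 0.7553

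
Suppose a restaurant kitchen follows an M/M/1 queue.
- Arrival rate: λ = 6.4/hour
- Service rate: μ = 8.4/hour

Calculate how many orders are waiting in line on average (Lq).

ρ = λ/μ = 6.4/8.4 = 0.7619
For M/M/1: Lq = λ²/(μ(μ-λ))
Lq = 40.96/(8.4 × 2.00)
Lq = 2.4381 orders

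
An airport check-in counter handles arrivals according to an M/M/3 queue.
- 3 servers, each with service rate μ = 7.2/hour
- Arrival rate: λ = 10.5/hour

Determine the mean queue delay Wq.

Traffic intensity: ρ = λ/(cμ) = 10.5/(3×7.2) = 0.4861
Since ρ = 0.4861 < 1, system is stable.
Offered load a = λ/μ = cρ = 10.5/7.2 = 1.4583
P₀ = [ Σₙ₌₀^2 aⁿ/n! + a^3/(3!(1-ρ)) ]⁻¹
Σ = a^0/0! + a^1/1! + a^2/2! = 1.0000 + 1.4583 + 1.0634 = 3.5217
a^3/(3!(1-ρ)) = 3.1015/(6 × 0.5139) = 1.0059
P₀ = 1/(3.5217 + 1.0059) = 0.2209
Lq = P₀·a^3·ρ / (3!(1-ρ)²) = 0.2209 × 3.1015 × 0.4861 / (6 × 0.2641) = 0.2102
Wq = Lq/λ = 0.2102/10.5 = 0.02002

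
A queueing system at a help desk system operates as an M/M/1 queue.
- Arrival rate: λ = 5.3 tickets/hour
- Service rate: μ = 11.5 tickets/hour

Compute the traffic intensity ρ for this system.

Server utilization: ρ = λ/μ
ρ = 5.3/11.5 = 0.4609
The server is busy 46.09% of the time.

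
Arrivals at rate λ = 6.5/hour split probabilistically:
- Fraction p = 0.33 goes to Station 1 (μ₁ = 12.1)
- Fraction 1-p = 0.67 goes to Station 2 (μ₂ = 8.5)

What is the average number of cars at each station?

Effective rates: λ₁ = 6.5×0.33 = 2.145, λ₂ = 6.5×0.67 = 4.355
Station 1: ρ₁ = 2.145/12.1 = 0.1773, L₁ = ρ₁/(1-ρ₁) = 0.1773/(1-0.1773) = 0.2155
Station 2: ρ₂ = 4.355/8.5 = 0.51235, L₂ = ρ₂/(1-ρ₂) = 0.51235/(1-0.51235) = 1.0507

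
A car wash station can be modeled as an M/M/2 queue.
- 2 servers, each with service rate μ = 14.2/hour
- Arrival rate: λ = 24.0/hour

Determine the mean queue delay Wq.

Traffic intensity: ρ = λ/(cμ) = 24.0/(2×14.2) = 0.8451
Since ρ = 0.8451 < 1, system is stable.
Offered load a = λ/μ = cρ = 24.0/14.2 = 1.6901
P₀ = [ Σₙ₌₀^1 aⁿ/n! + a^2/(2!(1-ρ)) ]⁻¹
Σ = a^0/0! + a^1/1! = 1.0000 + 1.6901 = 2.6901
a^2/(2!(1-ρ)) = 2.8566/(2 × 0.15493) = 9.2190
P₀ = 1/(2.6901 + 9.2190) = 0.08397
Lq = P₀·a^2·ρ / (2!(1-ρ)²) = 0.0839695 × 2.85658 × 0.845070 / (2 × 0.0240032) = 4.2224
Wq = Lq/λ = 4.2224/24.0 = 0.1759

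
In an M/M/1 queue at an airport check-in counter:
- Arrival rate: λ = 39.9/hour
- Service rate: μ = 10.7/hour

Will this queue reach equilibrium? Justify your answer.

Stability requires ρ = λ/(cμ) < 1
ρ = 39.9/(1 × 10.7) = 39.9/10.70 = 3.7290
Since 3.7290 ≥ 1, the system is UNSTABLE.
Queue grows without bound. Need μ > λ = 39.9.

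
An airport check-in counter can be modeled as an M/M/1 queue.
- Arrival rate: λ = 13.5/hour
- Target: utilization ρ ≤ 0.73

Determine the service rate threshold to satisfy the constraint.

ρ = λ/μ, so μ = λ/ρ
μ ≥ 13.5/0.73 = 18.4932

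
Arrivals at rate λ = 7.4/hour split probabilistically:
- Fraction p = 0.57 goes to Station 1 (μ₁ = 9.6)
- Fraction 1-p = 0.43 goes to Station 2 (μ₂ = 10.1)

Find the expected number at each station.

Effective rates: λ₁ = 7.4×0.57 = 4.218, λ₂ = 7.4×0.43 = 3.182
Station 1: ρ₁ = 4.218/9.6 = 0.43938, L₁ = ρ₁/(1-ρ₁) = 0.43938/(1-0.43938) = 0.7837
Station 2: ρ₂ = 3.182/10.1 = 0.31505, L₂ = ρ₂/(1-ρ₂) = 0.31505/(1-0.31505) = 0.4600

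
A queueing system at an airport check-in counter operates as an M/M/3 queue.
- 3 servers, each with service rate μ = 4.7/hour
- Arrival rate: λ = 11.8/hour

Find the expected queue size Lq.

Traffic intensity: ρ = λ/(cμ) = 11.8/(3×4.7) = 0.8369
Since ρ = 0.8369 < 1, system is stable.
Offered load a = λ/μ = cρ = 11.8/4.7 = 2.5106
P₀ = [ Σₙ₌₀^2 aⁿ/n! + a^3/(3!(1-ρ)) ]⁻¹
Σ = a^0/0! + a^1/1! + a^2/2! = 1.0000 + 2.5106 + 3.1517 = 6.6623
a^3/(3!(1-ρ)) = 15.8253/(6 × 0.163121) = 16.1693
P₀ = 1/(6.6623 + 16.1693) = 0.04380
Lq = P₀·a^3·ρ / (3!(1-ρ)²) = 0.043799 × 15.8253 × 0.83688 / (6 × 0.026608) = 3.6334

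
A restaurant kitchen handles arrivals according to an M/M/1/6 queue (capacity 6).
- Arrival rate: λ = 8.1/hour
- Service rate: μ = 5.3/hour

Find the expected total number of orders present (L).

ρ = λ/μ = 8.1/5.3 = 1.5283
P₀ = (1-ρ)/(1-ρ^(K+1)) = (1-1.5283)/(1-1.5283^7) = -0.5283/-18.4742 = 0.02860
P_K = P₀×ρ^K = 0.02860 × 1.5283^6 = 0.02860 × 12.7424 = 0.3644
L = ρ[1 - (K+1)ρ^K + Kρ^(K+1)] / [(1-ρ)(1-ρ^(K+1))]
L = 1.5283 × (1 - 7×12.7424 + 6×19.4742) / ((1 - 1.5283) × (1 - 19.4742)) = 4.4860 orders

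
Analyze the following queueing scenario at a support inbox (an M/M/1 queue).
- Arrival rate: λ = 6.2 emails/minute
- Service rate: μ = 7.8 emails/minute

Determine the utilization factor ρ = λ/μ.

Server utilization: ρ = λ/μ
ρ = 6.2/7.8 = 0.7949
The server is busy 79.49% of the time.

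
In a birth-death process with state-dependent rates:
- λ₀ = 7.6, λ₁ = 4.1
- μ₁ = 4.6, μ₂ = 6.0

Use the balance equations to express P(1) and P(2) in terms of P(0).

Balance equations:
State 0: λ₀P₀ = μ₁P₁ → P₁ = (λ₀/μ₁)P₀ = (7.6/4.6)P₀ = 1.6522P₀
State 1: P₂ = (λ₀λ₁)/(μ₁μ₂)P₀ = (7.6×4.1)/(4.6×6.0)P₀ = 1.1290P₀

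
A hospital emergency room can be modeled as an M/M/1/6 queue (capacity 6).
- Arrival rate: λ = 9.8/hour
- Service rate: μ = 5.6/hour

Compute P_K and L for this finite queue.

ρ = λ/μ = 9.8/5.6 = 1.7500
P₀ = (1-ρ)/(1-ρ^(K+1)) = (1-1.7500)/(1-1.7500^7) = -0.7500/-49.2651 = 0.01522
P_K = P₀×ρ^K = 0.015224 × 1.7500^6 = 0.015224 × 28.7229 = 0.4373
Blocking probability P_6 = 0.4373 (43.73%)
L = ρ[1 - (K+1)ρ^K + Kρ^(K+1)] / [(1-ρ)(1-ρ^(K+1))]
L = 1.7500 × (1 - 7×28.7229 + 6×50.2651) / ((1 - 1.7500) × (1 - 50.2651)) = 4.8088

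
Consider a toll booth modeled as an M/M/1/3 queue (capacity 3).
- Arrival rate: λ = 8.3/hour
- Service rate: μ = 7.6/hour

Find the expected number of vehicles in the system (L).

ρ = λ/μ = 8.3/7.6 = 1.0921
P₀ = (1-ρ)/(1-ρ^(K+1)) = (1-1.0921)/(1-1.0921^4) = -0.09210/-0.4225 = 0.2180
P_K = P₀×ρ^K = 0.2180 × 1.0921^3 = 0.2180 × 1.3025 = 0.2839
L = ρ[1 - (K+1)ρ^K + Kρ^(K+1)] / [(1-ρ)(1-ρ^(K+1))]
L = 1.0921 × (1 - 4×1.302528 + 3×1.422491) / ((1 - 1.0921) × (1 - 1.422491)) = 1.6099 vehicles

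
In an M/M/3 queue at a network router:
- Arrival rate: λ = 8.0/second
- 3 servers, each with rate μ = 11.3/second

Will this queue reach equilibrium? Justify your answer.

Stability requires ρ = λ/(cμ) < 1
ρ = 8.0/(3 × 11.3) = 8.0/33.90 = 0.2360
Since 0.2360 < 1, the system is STABLE.
The servers are busy 23.60% of the time.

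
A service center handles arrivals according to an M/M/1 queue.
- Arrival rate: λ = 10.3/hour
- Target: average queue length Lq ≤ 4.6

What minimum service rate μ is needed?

For M/M/1: Lq = λ²/(μ(μ-λ))
Need Lq ≤ 4.6, i.e. μ(μ-λ) ≥ λ²/4.6
μ² - 10.3μ - 106.09/4.6 ≥ 0  →  μ² - 10.3μ - 23.06304 ≥ 0
Quadratic formula (positive root): μ = [λ + √(λ² + 4×23.06304)]/2
Discriminant: 106.09 + 4×23.06304 = 198.3422, √198.3422 = 14.0834
μ ≥ (10.3 + 14.0834)/2 = 12.1917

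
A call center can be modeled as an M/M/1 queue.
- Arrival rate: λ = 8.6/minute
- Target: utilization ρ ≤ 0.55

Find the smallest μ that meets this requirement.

ρ = λ/μ, so μ = λ/ρ
μ ≥ 8.6/0.55 = 15.6364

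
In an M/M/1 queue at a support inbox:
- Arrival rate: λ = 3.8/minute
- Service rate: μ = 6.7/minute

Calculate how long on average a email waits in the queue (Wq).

First, compute utilization: ρ = λ/μ = 3.8/6.7 = 0.5672
For M/M/1: Wq = λ/(μ(μ-λ))
Wq = 3.8/(6.7 × (6.7-3.8))
Wq = 3.8/(6.7 × 2.90)
Wq = 0.1956 minutes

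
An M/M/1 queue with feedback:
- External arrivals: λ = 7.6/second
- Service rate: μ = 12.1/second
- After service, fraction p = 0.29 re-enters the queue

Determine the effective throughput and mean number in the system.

Effective arrival rate: λ_eff = λ/(1-p) = 7.6/(1-0.29) = 7.6/0.71 = 10.70423
ρ = λ_eff/μ = 10.70423/12.1 = 0.884647
L = ρ/(1-ρ) = 0.884647/(1-0.884647) = 7.6690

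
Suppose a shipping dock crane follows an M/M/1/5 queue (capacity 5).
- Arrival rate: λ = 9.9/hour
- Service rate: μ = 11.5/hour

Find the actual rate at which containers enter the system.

ρ = λ/μ = 9.9/11.5 = 0.86087
P₀ = (1-ρ)/(1-ρ^(K+1)) = (1-0.86087)/(1-0.86087^6) = 0.1391/0.5930 = 0.2346
P_K = P₀×ρ^K = 0.2346 × 0.86087^5 = 0.2346 × 0.4728 = 0.1109
λ_eff = λ(1-P_K) = 9.9 × (1 - 0.11094) = 9.9 × 0.88906 = 8.8017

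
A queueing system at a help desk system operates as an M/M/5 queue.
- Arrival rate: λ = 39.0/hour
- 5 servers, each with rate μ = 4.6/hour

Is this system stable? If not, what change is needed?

Stability requires ρ = λ/(cμ) < 1
ρ = 39.0/(5 × 4.6) = 39.0/23.00 = 1.6957
Since 1.6957 ≥ 1, the system is UNSTABLE.
Need c > λ/μ = 39.0/4.6 = 8.48.
Minimum servers needed: c = 9.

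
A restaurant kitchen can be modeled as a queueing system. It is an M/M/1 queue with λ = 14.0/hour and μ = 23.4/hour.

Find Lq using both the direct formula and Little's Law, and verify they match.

Method 1 (direct): Lq = λ²/(μ(μ-λ)) = 196.00/(23.4 × 9.40) = 0.8911

Method 2 (Little's Law):
W = 1/(μ-λ) = 1/9.40 = 0.10638
Wq = W - 1/μ = 0.10638 - 0.042735 = 0.06365
Lq = λWq = 14.0 × 0.06365 = 0.8911 ✔ (matches Method 1)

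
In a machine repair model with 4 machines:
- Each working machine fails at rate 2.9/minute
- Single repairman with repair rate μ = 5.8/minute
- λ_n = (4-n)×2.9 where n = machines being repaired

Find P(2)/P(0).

P(2)/P(0) = ∏_{i=0}^{2-1} λ_i/μ_{i+1}
= (4-0)×2.9/5.8 × (4-1)×2.9/5.8
= 3.0000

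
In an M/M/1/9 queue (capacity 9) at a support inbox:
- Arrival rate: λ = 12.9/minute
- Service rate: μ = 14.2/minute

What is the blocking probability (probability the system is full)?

ρ = λ/μ = 12.9/14.2 = 0.90845
P₀ = (1-ρ)/(1-ρ^(K+1)) = (1-0.90845)/(1-0.90845^10) = 0.09155/0.6172 = 0.1483
P_K = P₀×ρ^K = 0.14834 × 0.90845^9 = 0.14834 × 0.42141 = 0.06251
Blocking probability = 6.25%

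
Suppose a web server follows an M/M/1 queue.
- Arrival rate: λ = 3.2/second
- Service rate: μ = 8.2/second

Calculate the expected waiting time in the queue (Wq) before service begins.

First, compute utilization: ρ = λ/μ = 3.2/8.2 = 0.3902
For M/M/1: Wq = λ/(μ(μ-λ))
Wq = 3.2/(8.2 × (8.2-3.2))
Wq = 3.2/(8.2 × 5.00)
Wq = 0.07805 seconds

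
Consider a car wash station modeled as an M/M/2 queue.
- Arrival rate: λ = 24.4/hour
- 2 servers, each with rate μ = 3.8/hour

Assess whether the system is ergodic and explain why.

Stability requires ρ = λ/(cμ) < 1
ρ = 24.4/(2 × 3.8) = 24.4/7.60 = 3.2105
Since 3.2105 ≥ 1, the system is UNSTABLE.
Need c > λ/μ = 24.4/3.8 = 6.42.
Minimum servers needed: c = 7.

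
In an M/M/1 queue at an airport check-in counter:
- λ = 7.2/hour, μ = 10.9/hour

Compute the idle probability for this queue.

ρ = λ/μ = 7.2/10.9 = 0.6606
P(0) = 1 - ρ = 1 - 0.6606 = 0.3394
The server is idle 33.94% of the time.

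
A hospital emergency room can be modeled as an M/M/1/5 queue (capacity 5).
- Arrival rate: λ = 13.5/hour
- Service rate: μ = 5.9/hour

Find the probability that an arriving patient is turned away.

ρ = λ/μ = 13.5/5.9 = 2.2881
P₀ = (1-ρ)/(1-ρ^(K+1)) = (1-2.2881)/(1-2.2881^6) = -1.2881/-142.4994 = 0.009039
P_K = P₀×ρ^K = 0.009039 × 2.2881^5 = 0.009039 × 62.7155 = 0.5669
Blocking probability = 56.69%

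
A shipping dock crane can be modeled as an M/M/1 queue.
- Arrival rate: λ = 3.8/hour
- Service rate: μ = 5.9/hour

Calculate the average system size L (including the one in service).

ρ = λ/μ = 3.8/5.9 = 0.6441
For M/M/1: L = λ/(μ-λ)
L = 3.8/(5.9-3.8) = 3.8/2.10
L = 1.8095 containers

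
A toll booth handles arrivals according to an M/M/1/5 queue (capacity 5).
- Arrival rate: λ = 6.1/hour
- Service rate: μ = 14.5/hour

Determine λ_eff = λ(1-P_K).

ρ = λ/μ = 6.1/14.5 = 0.42069
P₀ = (1-ρ)/(1-ρ^(K+1)) = (1-0.42069)/(1-0.42069^6) = 0.5793/0.9945 = 0.5825
P_K = P₀×ρ^K = 0.58254 × 0.42069^5 = 0.58254 × 0.013177 = 0.007676
λ_eff = λ(1-P_K) = 6.1 × (1 - 0.007676) = 6.1 × 0.99232 = 6.0532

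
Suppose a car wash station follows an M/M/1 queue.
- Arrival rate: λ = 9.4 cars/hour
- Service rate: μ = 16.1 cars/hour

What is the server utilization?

Server utilization: ρ = λ/μ
ρ = 9.4/16.1 = 0.5839
The server is busy 58.39% of the time.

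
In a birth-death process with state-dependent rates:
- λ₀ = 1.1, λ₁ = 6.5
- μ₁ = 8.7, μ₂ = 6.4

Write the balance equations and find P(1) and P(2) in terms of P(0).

Balance equations:
State 0: λ₀P₀ = μ₁P₁ → P₁ = (λ₀/μ₁)P₀ = (1.1/8.7)P₀ = 0.1264P₀
State 1: P₂ = (λ₀λ₁)/(μ₁μ₂)P₀ = (1.1×6.5)/(8.7×6.4)P₀ = 0.1284P₀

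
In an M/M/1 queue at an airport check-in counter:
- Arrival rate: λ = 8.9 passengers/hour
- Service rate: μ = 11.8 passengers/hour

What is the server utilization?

Server utilization: ρ = λ/μ
ρ = 8.9/11.8 = 0.7542
The server is busy 75.42% of the time.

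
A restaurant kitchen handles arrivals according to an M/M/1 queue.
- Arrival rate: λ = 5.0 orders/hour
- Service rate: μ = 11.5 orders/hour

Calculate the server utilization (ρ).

Server utilization: ρ = λ/μ
ρ = 5.0/11.5 = 0.4348
The server is busy 43.48% of the time.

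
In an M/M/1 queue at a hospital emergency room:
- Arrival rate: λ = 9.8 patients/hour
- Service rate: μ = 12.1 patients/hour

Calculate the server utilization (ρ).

Server utilization: ρ = λ/μ
ρ = 9.8/12.1 = 0.8099
The server is busy 80.99% of the time.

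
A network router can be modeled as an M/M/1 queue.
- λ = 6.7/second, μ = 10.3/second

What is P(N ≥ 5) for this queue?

ρ = λ/μ = 6.7/10.3 = 0.6505
P(N ≥ n) = ρⁿ
P(N ≥ 5) = 0.6505^5
P(N ≥ 5) = 0.1165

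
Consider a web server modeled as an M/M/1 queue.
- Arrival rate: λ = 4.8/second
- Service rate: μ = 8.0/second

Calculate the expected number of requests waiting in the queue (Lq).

ρ = λ/μ = 4.8/8.0 = 0.6000
For M/M/1: Lq = λ²/(μ(μ-λ))
Lq = 23.04/(8.0 × 3.20)
Lq = 0.9000 requests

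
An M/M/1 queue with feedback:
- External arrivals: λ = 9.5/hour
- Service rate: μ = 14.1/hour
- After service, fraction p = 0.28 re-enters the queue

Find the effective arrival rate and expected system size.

Effective arrival rate: λ_eff = λ/(1-p) = 9.5/(1-0.28) = 9.5/0.72 = 13.194444
ρ = λ_eff/μ = 13.194444/14.1 = 0.9357762
L = ρ/(1-ρ) = 0.9357762/(1-0.9357762) = 14.5706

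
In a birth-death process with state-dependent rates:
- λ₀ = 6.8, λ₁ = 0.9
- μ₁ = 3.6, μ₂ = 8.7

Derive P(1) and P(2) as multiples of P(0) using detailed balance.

Balance equations:
State 0: λ₀P₀ = μ₁P₁ → P₁ = (λ₀/μ₁)P₀ = (6.8/3.6)P₀ = 1.8889P₀
State 1: P₂ = (λ₀λ₁)/(μ₁μ₂)P₀ = (6.8×0.9)/(3.6×8.7)P₀ = 0.1954P₀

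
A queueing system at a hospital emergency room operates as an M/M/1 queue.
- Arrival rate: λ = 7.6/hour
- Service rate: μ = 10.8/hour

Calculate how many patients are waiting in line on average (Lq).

ρ = λ/μ = 7.6/10.8 = 0.7037
For M/M/1: Lq = λ²/(μ(μ-λ))
Lq = 57.76/(10.8 × 3.20)
Lq = 1.6713 patients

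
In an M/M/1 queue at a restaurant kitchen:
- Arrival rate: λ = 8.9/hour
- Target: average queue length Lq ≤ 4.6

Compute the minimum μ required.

For M/M/1: Lq = λ²/(μ(μ-λ))
Need Lq ≤ 4.6, i.e. μ(μ-λ) ≥ λ²/4.6
μ² - 8.9μ - 79.21/4.6 ≥ 0  →  μ² - 8.9μ - 17.21957 ≥ 0
Quadratic formula (positive root): μ = [λ + √(λ² + 4×17.21957)]/2
Discriminant: 79.21 + 4×17.21957 = 148.0883, √148.0883 = 12.1692
μ ≥ (8.9 + 12.1692)/2 = 10.5346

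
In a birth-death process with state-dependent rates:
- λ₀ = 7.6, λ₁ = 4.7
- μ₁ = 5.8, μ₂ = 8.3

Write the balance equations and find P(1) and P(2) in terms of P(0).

Balance equations:
State 0: λ₀P₀ = μ₁P₁ → P₁ = (λ₀/μ₁)P₀ = (7.6/5.8)P₀ = 1.3103P₀
State 1: P₂ = (λ₀λ₁)/(μ₁μ₂)P₀ = (7.6×4.7)/(5.8×8.3)P₀ = 0.7420P₀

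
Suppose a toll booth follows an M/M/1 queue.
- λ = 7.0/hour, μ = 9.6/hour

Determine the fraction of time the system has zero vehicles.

ρ = λ/μ = 7.0/9.6 = 0.7292
P(0) = 1 - ρ = 1 - 0.7292 = 0.2708
The server is idle 27.08% of the time.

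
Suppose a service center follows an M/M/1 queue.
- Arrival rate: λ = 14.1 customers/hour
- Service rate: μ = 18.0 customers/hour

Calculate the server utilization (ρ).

Server utilization: ρ = λ/μ
ρ = 14.1/18.0 = 0.7833
The server is busy 78.33% of the time.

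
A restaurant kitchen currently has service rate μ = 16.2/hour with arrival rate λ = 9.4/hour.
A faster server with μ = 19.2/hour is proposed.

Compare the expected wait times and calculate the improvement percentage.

System 1: ρ₁ = 9.4/16.2 = 0.5802, W₁ = 1/(16.2-9.4) = 0.14706
System 2: ρ₂ = 9.4/19.2 = 0.4896, W₂ = 1/(19.2-9.4) = 0.10204
Improvement: (W₁-W₂)/W₁ = (0.14706-0.10204)/0.14706 = 30.61%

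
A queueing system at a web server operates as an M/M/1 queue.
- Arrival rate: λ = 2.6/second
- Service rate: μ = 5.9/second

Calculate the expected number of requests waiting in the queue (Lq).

ρ = λ/μ = 2.6/5.9 = 0.4407
For M/M/1: Lq = λ²/(μ(μ-λ))
Lq = 6.76/(5.9 × 3.30)
Lq = 0.3472 requests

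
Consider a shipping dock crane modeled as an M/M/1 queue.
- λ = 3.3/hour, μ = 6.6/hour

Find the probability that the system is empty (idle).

ρ = λ/μ = 3.3/6.6 = 0.5000
P(0) = 1 - ρ = 1 - 0.5000 = 0.5000
The server is idle 50.00% of the time.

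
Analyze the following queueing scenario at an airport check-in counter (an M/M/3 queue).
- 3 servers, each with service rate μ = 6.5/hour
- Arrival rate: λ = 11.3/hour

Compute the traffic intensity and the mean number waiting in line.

Traffic intensity: ρ = λ/(cμ) = 11.3/(3×6.5) = 0.5795
Since ρ = 0.5795 < 1, system is stable.
Offered load a = λ/μ = cρ = 11.3/6.5 = 1.7385
P₀ = [ Σₙ₌₀^2 aⁿ/n! + a^3/(3!(1-ρ)) ]⁻¹
Σ = a^0/0! + a^1/1! + a^2/2! = 1.0000 + 1.7385 + 1.5111 = 4.2496
a^3/(3!(1-ρ)) = 5.2541/(6 × 0.42051) = 2.0824
P₀ = 1/(4.2496 + 2.0824) = 0.1579
Lq = P₀·a^3·ρ / (3!(1-ρ)²) = 0.1579 × 5.2541 × 0.5795 / (6 × 0.1768) = 0.4532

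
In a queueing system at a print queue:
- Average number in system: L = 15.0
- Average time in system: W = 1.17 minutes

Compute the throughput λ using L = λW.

Little's Law: L = λW, so λ = L/W
λ = 15.0/1.17 = 12.8205 jobs/minute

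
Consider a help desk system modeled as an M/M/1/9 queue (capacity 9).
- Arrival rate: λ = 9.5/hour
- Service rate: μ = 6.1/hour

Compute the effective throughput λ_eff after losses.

ρ = λ/μ = 9.5/6.1 = 1.55738
P₀ = (1-ρ)/(1-ρ^(K+1)) = (1-1.55738)/(1-1.55738^10) = -0.5574/-82.9355 = 0.006721
P_K = P₀×ρ^K = 0.006721 × 1.55738^9 = 0.006721 × 53.8954 = 0.3622
λ_eff = λ(1-P_K) = 9.5 × (1 - 0.36221) = 9.5 × 0.63779 = 6.0590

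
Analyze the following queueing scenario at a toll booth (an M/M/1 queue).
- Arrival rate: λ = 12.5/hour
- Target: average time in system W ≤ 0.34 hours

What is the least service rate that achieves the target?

For M/M/1: W = 1/(μ-λ)
Need W ≤ 0.34, so 1/(μ-λ) ≤ 0.34
μ - λ ≥ 1/0.34 = 2.9412
μ ≥ 12.5 + 2.9412 = 15.4412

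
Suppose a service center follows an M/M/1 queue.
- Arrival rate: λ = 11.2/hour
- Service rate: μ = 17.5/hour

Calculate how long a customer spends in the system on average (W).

First, compute utilization: ρ = λ/μ = 11.2/17.5 = 0.6400
For M/M/1: W = 1/(μ-λ)
W = 1/(17.5-11.2) = 1/6.30
W = 0.1587 hours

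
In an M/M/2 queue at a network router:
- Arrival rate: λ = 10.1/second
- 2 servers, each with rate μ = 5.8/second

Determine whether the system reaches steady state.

Stability requires ρ = λ/(cμ) < 1
ρ = 10.1/(2 × 5.8) = 10.1/11.60 = 0.8707
Since 0.8707 < 1, the system is STABLE.
The servers are busy 87.07% of the time.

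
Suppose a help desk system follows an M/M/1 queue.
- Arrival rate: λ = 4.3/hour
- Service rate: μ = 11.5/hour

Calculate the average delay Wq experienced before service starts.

First, compute utilization: ρ = λ/μ = 4.3/11.5 = 0.3739
For M/M/1: Wq = λ/(μ(μ-λ))
Wq = 4.3/(11.5 × (11.5-4.3))
Wq = 4.3/(11.5 × 7.20)
Wq = 0.05193 hours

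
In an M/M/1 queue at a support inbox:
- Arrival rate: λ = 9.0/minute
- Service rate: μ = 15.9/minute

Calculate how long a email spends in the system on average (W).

First, compute utilization: ρ = λ/μ = 9.0/15.9 = 0.5660
For M/M/1: W = 1/(μ-λ)
W = 1/(15.9-9.0) = 1/6.90
W = 0.1449 minutes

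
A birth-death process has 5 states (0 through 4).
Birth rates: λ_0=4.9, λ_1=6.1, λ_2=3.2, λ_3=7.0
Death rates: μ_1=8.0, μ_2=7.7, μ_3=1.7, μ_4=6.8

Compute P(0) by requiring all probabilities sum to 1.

Ratios P(n)/P(0) = (λ₀···λₙ₋₁)/(μ₁···μₙ):
P(1)/P(0) = (4.9)/(8.0) = 0.6125
P(2)/P(0) = (4.9×6.1)/(8.0×7.7) = 0.4852
P(3)/P(0) = (4.9×6.1×3.2)/(8.0×7.7×1.7) = 0.9134
P(4)/P(0) = (4.9×6.1×3.2×7.0)/(8.0×7.7×1.7×6.8) = 0.9402

Normalization: ∑ P(n) = 1
P(0) × (1.0000 + 0.6125 + 0.4852 + 0.9134 + 0.9402) = 1
P(0) × 3.9513 = 1
P(0) = 1/3.9513 = 0.2531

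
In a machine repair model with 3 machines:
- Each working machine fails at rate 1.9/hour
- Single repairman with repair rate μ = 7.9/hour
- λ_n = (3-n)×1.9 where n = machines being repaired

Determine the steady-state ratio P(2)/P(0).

P(2)/P(0) = ∏_{i=0}^{2-1} λ_i/μ_{i+1}
= (3-0)×1.9/7.9 × (3-1)×1.9/7.9
= 0.3471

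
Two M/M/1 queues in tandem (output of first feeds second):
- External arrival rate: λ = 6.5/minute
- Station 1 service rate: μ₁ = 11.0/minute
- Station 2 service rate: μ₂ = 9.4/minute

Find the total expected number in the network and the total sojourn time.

By Jackson's theorem, each station behaves as independent M/M/1.
Station 1: ρ₁ = 6.5/11.0 = 0.5909, L₁ = ρ₁/(1-ρ₁) = λ/(μ₁-λ) = 6.5/4.50 = 1.4444
Station 2: ρ₂ = 6.5/9.4 = 0.6915, L₂ = ρ₂/(1-ρ₂) = λ/(μ₂-λ) = 6.5/2.90 = 2.2414
Total: L = L₁ + L₂ = 1.4444 + 2.2414 = 3.6858
W = L/λ = 3.6858/6.5 = 0.5670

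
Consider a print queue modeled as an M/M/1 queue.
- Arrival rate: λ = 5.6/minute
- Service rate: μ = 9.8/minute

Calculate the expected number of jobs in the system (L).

ρ = λ/μ = 5.6/9.8 = 0.5714
For M/M/1: L = λ/(μ-λ)
L = 5.6/(9.8-5.6) = 5.6/4.20
L = 1.3333 jobs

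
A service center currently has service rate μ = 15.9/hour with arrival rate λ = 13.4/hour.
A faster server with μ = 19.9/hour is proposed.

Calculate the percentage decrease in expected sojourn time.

System 1: ρ₁ = 13.4/15.9 = 0.8428, W₁ = 1/(15.9-13.4) = 0.40000
System 2: ρ₂ = 13.4/19.9 = 0.6734, W₂ = 1/(19.9-13.4) = 0.15385
Improvement: (W₁-W₂)/W₁ = (0.40000-0.15385)/0.40000 = 61.54%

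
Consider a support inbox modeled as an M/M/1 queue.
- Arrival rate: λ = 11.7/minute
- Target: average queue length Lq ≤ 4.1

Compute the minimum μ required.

For M/M/1: Lq = λ²/(μ(μ-λ))
Need Lq ≤ 4.1, i.e. μ(μ-λ) ≥ λ²/4.1
μ² - 11.7μ - 136.89/4.1 ≥ 0  →  μ² - 11.7μ - 33.3878 ≥ 0
Quadratic formula (positive root): μ = [λ + √(λ² + 4×33.3878)]/2
Discriminant: 136.89 + 4×33.3878 = 270.4412, √270.4412 = 16.4451
μ ≥ (11.7 + 16.4451)/2 = 14.0725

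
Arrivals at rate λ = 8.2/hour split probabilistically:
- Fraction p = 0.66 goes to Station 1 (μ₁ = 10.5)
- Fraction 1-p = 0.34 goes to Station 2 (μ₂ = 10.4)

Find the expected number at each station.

Effective rates: λ₁ = 8.2×0.66 = 5.412, λ₂ = 8.2×0.34 = 2.788
Station 1: ρ₁ = 5.412/10.5 = 0.51543, L₁ = ρ₁/(1-ρ₁) = 0.51543/(1-0.51543) = 1.0637
Station 2: ρ₂ = 2.788/10.4 = 0.2681, L₂ = ρ₂/(1-ρ₂) = 0.2681/(1-0.2681) = 0.3663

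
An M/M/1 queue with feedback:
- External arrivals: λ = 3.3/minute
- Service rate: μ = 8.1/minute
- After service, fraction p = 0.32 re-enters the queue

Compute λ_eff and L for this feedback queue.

Effective arrival rate: λ_eff = λ/(1-p) = 3.3/(1-0.32) = 3.3/0.68 = 4.85294
ρ = λ_eff/μ = 4.85294/8.1 = 0.59913
L = ρ/(1-ρ) = 0.59913/(1-0.59913) = 1.4946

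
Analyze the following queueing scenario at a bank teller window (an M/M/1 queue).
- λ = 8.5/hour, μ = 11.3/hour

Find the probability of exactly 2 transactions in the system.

ρ = λ/μ = 8.5/11.3 = 0.7522
P(n) = (1-ρ)ρⁿ
P(2) = (1-0.7522) × 0.7522^2
P(2) = 0.2478 × 0.5658
P(2) = 0.1402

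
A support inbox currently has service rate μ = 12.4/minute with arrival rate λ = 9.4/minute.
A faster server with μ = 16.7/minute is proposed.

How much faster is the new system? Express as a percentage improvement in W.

System 1: ρ₁ = 9.4/12.4 = 0.7581, W₁ = 1/(12.4-9.4) = 0.3333
System 2: ρ₂ = 9.4/16.7 = 0.5629, W₂ = 1/(16.7-9.4) = 0.1370
Improvement: (W₁-W₂)/W₁ = (0.3333-0.1370)/0.3333 = 58.90%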